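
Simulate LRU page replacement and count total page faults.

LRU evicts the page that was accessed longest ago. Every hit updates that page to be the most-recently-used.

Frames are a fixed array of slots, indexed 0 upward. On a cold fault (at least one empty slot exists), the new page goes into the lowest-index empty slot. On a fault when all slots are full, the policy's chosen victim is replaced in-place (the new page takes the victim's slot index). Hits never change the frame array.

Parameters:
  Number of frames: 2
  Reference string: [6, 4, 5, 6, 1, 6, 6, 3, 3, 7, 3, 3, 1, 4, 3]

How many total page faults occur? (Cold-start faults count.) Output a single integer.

Step 0: ref 6 → FAULT, frames=[6,-]
Step 1: ref 4 → FAULT, frames=[6,4]
Step 2: ref 5 → FAULT (evict 6), frames=[5,4]
Step 3: ref 6 → FAULT (evict 4), frames=[5,6]
Step 4: ref 1 → FAULT (evict 5), frames=[1,6]
Step 5: ref 6 → HIT, frames=[1,6]
Step 6: ref 6 → HIT, frames=[1,6]
Step 7: ref 3 → FAULT (evict 1), frames=[3,6]
Step 8: ref 3 → HIT, frames=[3,6]
Step 9: ref 7 → FAULT (evict 6), frames=[3,7]
Step 10: ref 3 → HIT, frames=[3,7]
Step 11: ref 3 → HIT, frames=[3,7]
Step 12: ref 1 → FAULT (evict 7), frames=[3,1]
Step 13: ref 4 → FAULT (evict 3), frames=[4,1]
Step 14: ref 3 → FAULT (evict 1), frames=[4,3]
Total faults: 10

Answer: 10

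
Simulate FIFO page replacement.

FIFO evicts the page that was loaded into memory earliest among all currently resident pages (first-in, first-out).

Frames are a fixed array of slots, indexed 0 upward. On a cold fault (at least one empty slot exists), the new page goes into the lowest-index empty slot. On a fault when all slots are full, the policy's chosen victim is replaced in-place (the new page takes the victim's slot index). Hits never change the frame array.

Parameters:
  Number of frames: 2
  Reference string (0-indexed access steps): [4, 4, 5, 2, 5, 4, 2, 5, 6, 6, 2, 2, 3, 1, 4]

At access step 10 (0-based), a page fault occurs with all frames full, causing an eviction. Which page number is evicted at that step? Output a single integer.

Answer: 5

Derivation:
Step 0: ref 4 -> FAULT, frames=[4,-]
Step 1: ref 4 -> HIT, frames=[4,-]
Step 2: ref 5 -> FAULT, frames=[4,5]
Step 3: ref 2 -> FAULT, evict 4, frames=[2,5]
Step 4: ref 5 -> HIT, frames=[2,5]
Step 5: ref 4 -> FAULT, evict 5, frames=[2,4]
Step 6: ref 2 -> HIT, frames=[2,4]
Step 7: ref 5 -> FAULT, evict 2, frames=[5,4]
Step 8: ref 6 -> FAULT, evict 4, frames=[5,6]
Step 9: ref 6 -> HIT, frames=[5,6]
Step 10: ref 2 -> FAULT, evict 5, frames=[2,6]
At step 10: evicted page 5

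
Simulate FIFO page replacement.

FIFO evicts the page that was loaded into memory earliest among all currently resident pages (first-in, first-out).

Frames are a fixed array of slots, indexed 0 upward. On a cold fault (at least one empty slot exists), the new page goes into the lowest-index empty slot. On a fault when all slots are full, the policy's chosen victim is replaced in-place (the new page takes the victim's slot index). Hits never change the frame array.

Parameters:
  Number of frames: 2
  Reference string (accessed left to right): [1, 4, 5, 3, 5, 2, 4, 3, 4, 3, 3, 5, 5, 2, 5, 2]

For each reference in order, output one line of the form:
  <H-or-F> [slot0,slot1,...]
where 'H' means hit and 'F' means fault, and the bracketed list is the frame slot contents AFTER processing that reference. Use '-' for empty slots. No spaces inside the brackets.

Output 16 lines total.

F [1,-]
F [1,4]
F [5,4]
F [5,3]
H [5,3]
F [2,3]
F [2,4]
F [3,4]
H [3,4]
H [3,4]
H [3,4]
F [3,5]
H [3,5]
F [2,5]
H [2,5]
H [2,5]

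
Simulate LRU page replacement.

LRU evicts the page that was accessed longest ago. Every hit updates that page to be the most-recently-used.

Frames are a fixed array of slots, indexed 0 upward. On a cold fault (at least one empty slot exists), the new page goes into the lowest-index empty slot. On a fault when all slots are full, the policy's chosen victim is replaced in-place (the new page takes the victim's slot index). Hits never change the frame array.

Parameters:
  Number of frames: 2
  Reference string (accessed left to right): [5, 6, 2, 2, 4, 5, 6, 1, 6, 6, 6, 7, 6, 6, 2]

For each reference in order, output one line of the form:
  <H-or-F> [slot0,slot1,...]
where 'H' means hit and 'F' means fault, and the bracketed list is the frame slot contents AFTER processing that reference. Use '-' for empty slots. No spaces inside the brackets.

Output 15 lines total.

F [5,-]
F [5,6]
F [2,6]
H [2,6]
F [2,4]
F [5,4]
F [5,6]
F [1,6]
H [1,6]
H [1,6]
H [1,6]
F [7,6]
H [7,6]
H [7,6]
F [2,6]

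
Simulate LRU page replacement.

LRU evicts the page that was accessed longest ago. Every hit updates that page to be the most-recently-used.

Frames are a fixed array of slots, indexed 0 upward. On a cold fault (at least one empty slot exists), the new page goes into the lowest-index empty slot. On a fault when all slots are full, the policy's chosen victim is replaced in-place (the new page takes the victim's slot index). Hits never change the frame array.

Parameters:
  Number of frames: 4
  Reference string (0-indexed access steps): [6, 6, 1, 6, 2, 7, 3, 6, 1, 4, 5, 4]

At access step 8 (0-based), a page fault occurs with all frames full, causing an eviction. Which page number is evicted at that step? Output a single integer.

Step 0: ref 6 -> FAULT, frames=[6,-,-,-]
Step 1: ref 6 -> HIT, frames=[6,-,-,-]
Step 2: ref 1 -> FAULT, frames=[6,1,-,-]
Step 3: ref 6 -> HIT, frames=[6,1,-,-]
Step 4: ref 2 -> FAULT, frames=[6,1,2,-]
Step 5: ref 7 -> FAULT, frames=[6,1,2,7]
Step 6: ref 3 -> FAULT, evict 1, frames=[6,3,2,7]
Step 7: ref 6 -> HIT, frames=[6,3,2,7]
Step 8: ref 1 -> FAULT, evict 2, frames=[6,3,1,7]
At step 8: evicted page 2

Answer: 2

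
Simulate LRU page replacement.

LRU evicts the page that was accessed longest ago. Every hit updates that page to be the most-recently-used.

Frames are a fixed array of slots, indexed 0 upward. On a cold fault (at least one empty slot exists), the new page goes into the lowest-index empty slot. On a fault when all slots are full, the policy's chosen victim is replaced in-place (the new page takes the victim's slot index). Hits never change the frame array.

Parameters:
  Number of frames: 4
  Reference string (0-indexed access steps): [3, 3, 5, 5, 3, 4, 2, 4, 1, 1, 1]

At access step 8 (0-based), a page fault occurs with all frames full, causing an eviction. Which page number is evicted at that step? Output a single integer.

Step 0: ref 3 -> FAULT, frames=[3,-,-,-]
Step 1: ref 3 -> HIT, frames=[3,-,-,-]
Step 2: ref 5 -> FAULT, frames=[3,5,-,-]
Step 3: ref 5 -> HIT, frames=[3,5,-,-]
Step 4: ref 3 -> HIT, frames=[3,5,-,-]
Step 5: ref 4 -> FAULT, frames=[3,5,4,-]
Step 6: ref 2 -> FAULT, frames=[3,5,4,2]
Step 7: ref 4 -> HIT, frames=[3,5,4,2]
Step 8: ref 1 -> FAULT, evict 5, frames=[3,1,4,2]
At step 8: evicted page 5

Answer: 5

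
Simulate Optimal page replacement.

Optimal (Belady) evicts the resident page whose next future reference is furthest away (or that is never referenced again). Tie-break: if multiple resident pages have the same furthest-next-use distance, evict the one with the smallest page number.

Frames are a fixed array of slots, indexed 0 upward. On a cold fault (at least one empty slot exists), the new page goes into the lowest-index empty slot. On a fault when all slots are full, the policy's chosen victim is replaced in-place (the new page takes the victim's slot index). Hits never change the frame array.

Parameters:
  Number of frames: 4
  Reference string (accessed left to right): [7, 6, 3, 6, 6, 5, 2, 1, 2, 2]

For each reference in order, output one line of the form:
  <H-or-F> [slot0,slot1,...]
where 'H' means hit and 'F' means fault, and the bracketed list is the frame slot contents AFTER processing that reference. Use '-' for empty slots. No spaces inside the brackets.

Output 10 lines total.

F [7,-,-,-]
F [7,6,-,-]
F [7,6,3,-]
H [7,6,3,-]
H [7,6,3,-]
F [7,6,3,5]
F [7,6,2,5]
F [7,6,2,1]
H [7,6,2,1]
H [7,6,2,1]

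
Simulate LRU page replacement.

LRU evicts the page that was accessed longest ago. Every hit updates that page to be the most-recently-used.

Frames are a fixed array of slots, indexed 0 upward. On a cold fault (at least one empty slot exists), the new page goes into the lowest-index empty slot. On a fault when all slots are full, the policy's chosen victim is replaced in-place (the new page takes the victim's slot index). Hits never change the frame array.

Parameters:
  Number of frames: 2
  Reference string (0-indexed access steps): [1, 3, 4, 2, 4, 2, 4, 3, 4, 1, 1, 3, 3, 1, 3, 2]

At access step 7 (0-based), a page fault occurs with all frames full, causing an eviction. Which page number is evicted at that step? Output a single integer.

Answer: 2

Derivation:
Step 0: ref 1 -> FAULT, frames=[1,-]
Step 1: ref 3 -> FAULT, frames=[1,3]
Step 2: ref 4 -> FAULT, evict 1, frames=[4,3]
Step 3: ref 2 -> FAULT, evict 3, frames=[4,2]
Step 4: ref 4 -> HIT, frames=[4,2]
Step 5: ref 2 -> HIT, frames=[4,2]
Step 6: ref 4 -> HIT, frames=[4,2]
Step 7: ref 3 -> FAULT, evict 2, frames=[4,3]
At step 7: evicted page 2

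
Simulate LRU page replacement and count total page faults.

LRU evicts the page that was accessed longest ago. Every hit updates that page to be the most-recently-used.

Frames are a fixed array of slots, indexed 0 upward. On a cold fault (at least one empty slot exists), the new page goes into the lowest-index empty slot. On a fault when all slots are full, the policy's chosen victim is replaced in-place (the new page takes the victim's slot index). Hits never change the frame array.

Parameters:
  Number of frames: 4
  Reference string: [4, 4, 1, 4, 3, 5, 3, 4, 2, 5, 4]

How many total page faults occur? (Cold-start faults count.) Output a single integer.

Step 0: ref 4 → FAULT, frames=[4,-,-,-]
Step 1: ref 4 → HIT, frames=[4,-,-,-]
Step 2: ref 1 → FAULT, frames=[4,1,-,-]
Step 3: ref 4 → HIT, frames=[4,1,-,-]
Step 4: ref 3 → FAULT, frames=[4,1,3,-]
Step 5: ref 5 → FAULT, frames=[4,1,3,5]
Step 6: ref 3 → HIT, frames=[4,1,3,5]
Step 7: ref 4 → HIT, frames=[4,1,3,5]
Step 8: ref 2 → FAULT (evict 1), frames=[4,2,3,5]
Step 9: ref 5 → HIT, frames=[4,2,3,5]
Step 10: ref 4 → HIT, frames=[4,2,3,5]
Total faults: 5

Answer: 5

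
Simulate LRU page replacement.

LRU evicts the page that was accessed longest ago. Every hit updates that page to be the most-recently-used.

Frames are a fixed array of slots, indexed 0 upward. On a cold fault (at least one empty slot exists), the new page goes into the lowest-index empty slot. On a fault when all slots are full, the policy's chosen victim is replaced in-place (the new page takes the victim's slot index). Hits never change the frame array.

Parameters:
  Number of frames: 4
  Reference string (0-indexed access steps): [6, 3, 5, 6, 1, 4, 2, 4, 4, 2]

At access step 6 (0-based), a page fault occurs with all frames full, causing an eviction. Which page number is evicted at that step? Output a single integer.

Step 0: ref 6 -> FAULT, frames=[6,-,-,-]
Step 1: ref 3 -> FAULT, frames=[6,3,-,-]
Step 2: ref 5 -> FAULT, frames=[6,3,5,-]
Step 3: ref 6 -> HIT, frames=[6,3,5,-]
Step 4: ref 1 -> FAULT, frames=[6,3,5,1]
Step 5: ref 4 -> FAULT, evict 3, frames=[6,4,5,1]
Step 6: ref 2 -> FAULT, evict 5, frames=[6,4,2,1]
At step 6: evicted page 5

Answer: 5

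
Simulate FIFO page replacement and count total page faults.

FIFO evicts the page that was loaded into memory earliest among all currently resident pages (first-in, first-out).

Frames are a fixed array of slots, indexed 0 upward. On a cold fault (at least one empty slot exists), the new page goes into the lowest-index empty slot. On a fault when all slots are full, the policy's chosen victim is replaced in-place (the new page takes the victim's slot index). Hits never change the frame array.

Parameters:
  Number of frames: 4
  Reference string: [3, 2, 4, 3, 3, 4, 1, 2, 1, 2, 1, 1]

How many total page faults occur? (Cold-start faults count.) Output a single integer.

Step 0: ref 3 → FAULT, frames=[3,-,-,-]
Step 1: ref 2 → FAULT, frames=[3,2,-,-]
Step 2: ref 4 → FAULT, frames=[3,2,4,-]
Step 3: ref 3 → HIT, frames=[3,2,4,-]
Step 4: ref 3 → HIT, frames=[3,2,4,-]
Step 5: ref 4 → HIT, frames=[3,2,4,-]
Step 6: ref 1 → FAULT, frames=[3,2,4,1]
Step 7: ref 2 → HIT, frames=[3,2,4,1]
Step 8: ref 1 → HIT, frames=[3,2,4,1]
Step 9: ref 2 → HIT, frames=[3,2,4,1]
Step 10: ref 1 → HIT, frames=[3,2,4,1]
Step 11: ref 1 → HIT, frames=[3,2,4,1]
Total faults: 4

Answer: 4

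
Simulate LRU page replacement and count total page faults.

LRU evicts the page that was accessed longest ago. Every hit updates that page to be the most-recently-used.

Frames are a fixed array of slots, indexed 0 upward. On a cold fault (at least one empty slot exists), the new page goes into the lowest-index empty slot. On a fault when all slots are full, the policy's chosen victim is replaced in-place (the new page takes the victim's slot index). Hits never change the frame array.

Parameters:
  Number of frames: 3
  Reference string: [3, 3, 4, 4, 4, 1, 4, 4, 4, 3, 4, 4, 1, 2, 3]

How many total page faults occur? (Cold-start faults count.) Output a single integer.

Answer: 5

Derivation:
Step 0: ref 3 → FAULT, frames=[3,-,-]
Step 1: ref 3 → HIT, frames=[3,-,-]
Step 2: ref 4 → FAULT, frames=[3,4,-]
Step 3: ref 4 → HIT, frames=[3,4,-]
Step 4: ref 4 → HIT, frames=[3,4,-]
Step 5: ref 1 → FAULT, frames=[3,4,1]
Step 6: ref 4 → HIT, frames=[3,4,1]
Step 7: ref 4 → HIT, frames=[3,4,1]
Step 8: ref 4 → HIT, frames=[3,4,1]
Step 9: ref 3 → HIT, frames=[3,4,1]
Step 10: ref 4 → HIT, frames=[3,4,1]
Step 11: ref 4 → HIT, frames=[3,4,1]
Step 12: ref 1 → HIT, frames=[3,4,1]
Step 13: ref 2 → FAULT (evict 3), frames=[2,4,1]
Step 14: ref 3 → FAULT (evict 4), frames=[2,3,1]
Total faults: 5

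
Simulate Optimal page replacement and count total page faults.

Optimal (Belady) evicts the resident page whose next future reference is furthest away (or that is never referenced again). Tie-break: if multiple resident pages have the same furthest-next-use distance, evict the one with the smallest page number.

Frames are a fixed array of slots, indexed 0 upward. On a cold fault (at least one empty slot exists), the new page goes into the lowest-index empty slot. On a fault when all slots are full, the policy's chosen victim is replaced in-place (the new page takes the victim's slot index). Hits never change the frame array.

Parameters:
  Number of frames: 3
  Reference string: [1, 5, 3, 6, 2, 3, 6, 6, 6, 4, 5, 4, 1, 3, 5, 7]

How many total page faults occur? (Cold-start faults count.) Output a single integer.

Step 0: ref 1 → FAULT, frames=[1,-,-]
Step 1: ref 5 → FAULT, frames=[1,5,-]
Step 2: ref 3 → FAULT, frames=[1,5,3]
Step 3: ref 6 → FAULT (evict 1), frames=[6,5,3]
Step 4: ref 2 → FAULT (evict 5), frames=[6,2,3]
Step 5: ref 3 → HIT, frames=[6,2,3]
Step 6: ref 6 → HIT, frames=[6,2,3]
Step 7: ref 6 → HIT, frames=[6,2,3]
Step 8: ref 6 → HIT, frames=[6,2,3]
Step 9: ref 4 → FAULT (evict 2), frames=[6,4,3]
Step 10: ref 5 → FAULT (evict 6), frames=[5,4,3]
Step 11: ref 4 → HIT, frames=[5,4,3]
Step 12: ref 1 → FAULT (evict 4), frames=[5,1,3]
Step 13: ref 3 → HIT, frames=[5,1,3]
Step 14: ref 5 → HIT, frames=[5,1,3]
Step 15: ref 7 → FAULT (evict 1), frames=[5,7,3]
Total faults: 9

Answer: 9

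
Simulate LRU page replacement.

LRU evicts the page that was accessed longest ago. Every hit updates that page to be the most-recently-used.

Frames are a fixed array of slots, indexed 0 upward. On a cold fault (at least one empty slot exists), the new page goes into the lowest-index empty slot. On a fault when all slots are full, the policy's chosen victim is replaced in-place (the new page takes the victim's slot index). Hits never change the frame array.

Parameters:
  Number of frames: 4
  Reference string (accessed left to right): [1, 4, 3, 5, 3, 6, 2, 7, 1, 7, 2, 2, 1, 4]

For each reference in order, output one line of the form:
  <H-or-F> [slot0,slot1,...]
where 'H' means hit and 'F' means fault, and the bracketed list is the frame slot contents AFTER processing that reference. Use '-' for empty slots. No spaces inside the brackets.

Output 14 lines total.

F [1,-,-,-]
F [1,4,-,-]
F [1,4,3,-]
F [1,4,3,5]
H [1,4,3,5]
F [6,4,3,5]
F [6,2,3,5]
F [6,2,3,7]
F [6,2,1,7]
H [6,2,1,7]
H [6,2,1,7]
H [6,2,1,7]
H [6,2,1,7]
F [4,2,1,7]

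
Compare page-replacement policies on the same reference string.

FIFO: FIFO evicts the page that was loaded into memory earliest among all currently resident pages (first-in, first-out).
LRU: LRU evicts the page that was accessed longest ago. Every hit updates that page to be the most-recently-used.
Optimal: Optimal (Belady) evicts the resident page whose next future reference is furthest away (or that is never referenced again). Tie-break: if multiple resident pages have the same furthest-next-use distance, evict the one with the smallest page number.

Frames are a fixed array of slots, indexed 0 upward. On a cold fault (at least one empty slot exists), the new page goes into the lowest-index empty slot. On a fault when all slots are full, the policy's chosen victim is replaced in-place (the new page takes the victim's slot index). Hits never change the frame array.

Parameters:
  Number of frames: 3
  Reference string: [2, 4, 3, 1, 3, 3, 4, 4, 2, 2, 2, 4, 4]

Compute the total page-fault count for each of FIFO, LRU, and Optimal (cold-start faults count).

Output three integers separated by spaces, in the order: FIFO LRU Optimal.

--- FIFO ---
  step 0: ref 2 -> FAULT, frames=[2,-,-] (faults so far: 1)
  step 1: ref 4 -> FAULT, frames=[2,4,-] (faults so far: 2)
  step 2: ref 3 -> FAULT, frames=[2,4,3] (faults so far: 3)
  step 3: ref 1 -> FAULT, evict 2, frames=[1,4,3] (faults so far: 4)
  step 4: ref 3 -> HIT, frames=[1,4,3] (faults so far: 4)
  step 5: ref 3 -> HIT, frames=[1,4,3] (faults so far: 4)
  step 6: ref 4 -> HIT, frames=[1,4,3] (faults so far: 4)
  step 7: ref 4 -> HIT, frames=[1,4,3] (faults so far: 4)
  step 8: ref 2 -> FAULT, evict 4, frames=[1,2,3] (faults so far: 5)
  step 9: ref 2 -> HIT, frames=[1,2,3] (faults so far: 5)
  step 10: ref 2 -> HIT, frames=[1,2,3] (faults so far: 5)
  step 11: ref 4 -> FAULT, evict 3, frames=[1,2,4] (faults so far: 6)
  step 12: ref 4 -> HIT, frames=[1,2,4] (faults so far: 6)
  FIFO total faults: 6
--- LRU ---
  step 0: ref 2 -> FAULT, frames=[2,-,-] (faults so far: 1)
  step 1: ref 4 -> FAULT, frames=[2,4,-] (faults so far: 2)
  step 2: ref 3 -> FAULT, frames=[2,4,3] (faults so far: 3)
  step 3: ref 1 -> FAULT, evict 2, frames=[1,4,3] (faults so far: 4)
  step 4: ref 3 -> HIT, frames=[1,4,3] (faults so far: 4)
  step 5: ref 3 -> HIT, frames=[1,4,3] (faults so far: 4)
  step 6: ref 4 -> HIT, frames=[1,4,3] (faults so far: 4)
  step 7: ref 4 -> HIT, frames=[1,4,3] (faults so far: 4)
  step 8: ref 2 -> FAULT, evict 1, frames=[2,4,3] (faults so far: 5)
  step 9: ref 2 -> HIT, frames=[2,4,3] (faults so far: 5)
  step 10: ref 2 -> HIT, frames=[2,4,3] (faults so far: 5)
  step 11: ref 4 -> HIT, frames=[2,4,3] (faults so far: 5)
  step 12: ref 4 -> HIT, frames=[2,4,3] (faults so far: 5)
  LRU total faults: 5
--- Optimal ---
  step 0: ref 2 -> FAULT, frames=[2,-,-] (faults so far: 1)
  step 1: ref 4 -> FAULT, frames=[2,4,-] (faults so far: 2)
  step 2: ref 3 -> FAULT, frames=[2,4,3] (faults so far: 3)
  step 3: ref 1 -> FAULT, evict 2, frames=[1,4,3] (faults so far: 4)
  step 4: ref 3 -> HIT, frames=[1,4,3] (faults so far: 4)
  step 5: ref 3 -> HIT, frames=[1,4,3] (faults so far: 4)
  step 6: ref 4 -> HIT, frames=[1,4,3] (faults so far: 4)
  step 7: ref 4 -> HIT, frames=[1,4,3] (faults so far: 4)
  step 8: ref 2 -> FAULT, evict 1, frames=[2,4,3] (faults so far: 5)
  step 9: ref 2 -> HIT, frames=[2,4,3] (faults so far: 5)
  step 10: ref 2 -> HIT, frames=[2,4,3] (faults so far: 5)
  step 11: ref 4 -> HIT, frames=[2,4,3] (faults so far: 5)
  step 12: ref 4 -> HIT, frames=[2,4,3] (faults so far: 5)
  Optimal total faults: 5

Answer: 6 5 5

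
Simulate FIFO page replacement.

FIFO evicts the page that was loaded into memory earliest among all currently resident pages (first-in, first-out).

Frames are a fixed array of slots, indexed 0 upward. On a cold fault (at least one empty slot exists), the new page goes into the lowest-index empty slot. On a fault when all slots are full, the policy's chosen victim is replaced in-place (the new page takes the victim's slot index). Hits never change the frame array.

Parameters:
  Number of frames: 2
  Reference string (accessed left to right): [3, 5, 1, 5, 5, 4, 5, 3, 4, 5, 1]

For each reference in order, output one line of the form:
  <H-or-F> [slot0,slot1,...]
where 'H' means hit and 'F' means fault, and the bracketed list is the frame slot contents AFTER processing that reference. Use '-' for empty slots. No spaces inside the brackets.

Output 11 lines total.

F [3,-]
F [3,5]
F [1,5]
H [1,5]
H [1,5]
F [1,4]
F [5,4]
F [5,3]
F [4,3]
F [4,5]
F [1,5]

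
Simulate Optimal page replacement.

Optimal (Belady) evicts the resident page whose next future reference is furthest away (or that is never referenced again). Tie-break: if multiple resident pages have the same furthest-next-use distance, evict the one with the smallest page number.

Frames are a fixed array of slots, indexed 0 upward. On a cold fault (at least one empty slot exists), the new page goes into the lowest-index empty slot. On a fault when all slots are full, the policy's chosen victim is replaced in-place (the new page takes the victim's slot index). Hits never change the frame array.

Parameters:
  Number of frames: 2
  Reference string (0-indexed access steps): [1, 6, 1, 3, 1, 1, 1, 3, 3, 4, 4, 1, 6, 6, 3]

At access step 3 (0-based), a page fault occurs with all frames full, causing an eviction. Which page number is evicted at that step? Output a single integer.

Step 0: ref 1 -> FAULT, frames=[1,-]
Step 1: ref 6 -> FAULT, frames=[1,6]
Step 2: ref 1 -> HIT, frames=[1,6]
Step 3: ref 3 -> FAULT, evict 6, frames=[1,3]
At step 3: evicted page 6

Answer: 6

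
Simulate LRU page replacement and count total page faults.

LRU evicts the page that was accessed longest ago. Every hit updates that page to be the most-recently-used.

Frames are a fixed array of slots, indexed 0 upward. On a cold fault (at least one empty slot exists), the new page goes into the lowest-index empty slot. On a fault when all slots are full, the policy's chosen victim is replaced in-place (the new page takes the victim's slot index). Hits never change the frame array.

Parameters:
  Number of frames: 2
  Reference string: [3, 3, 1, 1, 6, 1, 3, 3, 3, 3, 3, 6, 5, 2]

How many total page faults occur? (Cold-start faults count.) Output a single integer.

Step 0: ref 3 → FAULT, frames=[3,-]
Step 1: ref 3 → HIT, frames=[3,-]
Step 2: ref 1 → FAULT, frames=[3,1]
Step 3: ref 1 → HIT, frames=[3,1]
Step 4: ref 6 → FAULT (evict 3), frames=[6,1]
Step 5: ref 1 → HIT, frames=[6,1]
Step 6: ref 3 → FAULT (evict 6), frames=[3,1]
Step 7: ref 3 → HIT, frames=[3,1]
Step 8: ref 3 → HIT, frames=[3,1]
Step 9: ref 3 → HIT, frames=[3,1]
Step 10: ref 3 → HIT, frames=[3,1]
Step 11: ref 6 → FAULT (evict 1), frames=[3,6]
Step 12: ref 5 → FAULT (evict 3), frames=[5,6]
Step 13: ref 2 → FAULT (evict 6), frames=[5,2]
Total faults: 7

Answer: 7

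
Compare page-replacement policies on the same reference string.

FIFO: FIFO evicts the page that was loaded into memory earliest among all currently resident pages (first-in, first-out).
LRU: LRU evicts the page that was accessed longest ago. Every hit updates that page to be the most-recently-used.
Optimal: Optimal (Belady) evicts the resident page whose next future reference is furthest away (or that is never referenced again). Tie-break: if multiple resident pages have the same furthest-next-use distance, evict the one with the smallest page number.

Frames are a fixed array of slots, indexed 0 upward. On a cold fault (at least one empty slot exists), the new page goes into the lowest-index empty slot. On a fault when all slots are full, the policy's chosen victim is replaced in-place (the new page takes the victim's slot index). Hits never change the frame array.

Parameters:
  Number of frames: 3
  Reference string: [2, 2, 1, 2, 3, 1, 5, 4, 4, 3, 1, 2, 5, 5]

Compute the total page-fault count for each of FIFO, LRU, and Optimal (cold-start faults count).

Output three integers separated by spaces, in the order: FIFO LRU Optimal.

--- FIFO ---
  step 0: ref 2 -> FAULT, frames=[2,-,-] (faults so far: 1)
  step 1: ref 2 -> HIT, frames=[2,-,-] (faults so far: 1)
  step 2: ref 1 -> FAULT, frames=[2,1,-] (faults so far: 2)
  step 3: ref 2 -> HIT, frames=[2,1,-] (faults so far: 2)
  step 4: ref 3 -> FAULT, frames=[2,1,3] (faults so far: 3)
  step 5: ref 1 -> HIT, frames=[2,1,3] (faults so far: 3)
  step 6: ref 5 -> FAULT, evict 2, frames=[5,1,3] (faults so far: 4)
  step 7: ref 4 -> FAULT, evict 1, frames=[5,4,3] (faults so far: 5)
  step 8: ref 4 -> HIT, frames=[5,4,3] (faults so far: 5)
  step 9: ref 3 -> HIT, frames=[5,4,3] (faults so far: 5)
  step 10: ref 1 -> FAULT, evict 3, frames=[5,4,1] (faults so far: 6)
  step 11: ref 2 -> FAULT, evict 5, frames=[2,4,1] (faults so far: 7)
  step 12: ref 5 -> FAULT, evict 4, frames=[2,5,1] (faults so far: 8)
  step 13: ref 5 -> HIT, frames=[2,5,1] (faults so far: 8)
  FIFO total faults: 8
--- LRU ---
  step 0: ref 2 -> FAULT, frames=[2,-,-] (faults so far: 1)
  step 1: ref 2 -> HIT, frames=[2,-,-] (faults so far: 1)
  step 2: ref 1 -> FAULT, frames=[2,1,-] (faults so far: 2)
  step 3: ref 2 -> HIT, frames=[2,1,-] (faults so far: 2)
  step 4: ref 3 -> FAULT, frames=[2,1,3] (faults so far: 3)
  step 5: ref 1 -> HIT, frames=[2,1,3] (faults so far: 3)
  step 6: ref 5 -> FAULT, evict 2, frames=[5,1,3] (faults so far: 4)
  step 7: ref 4 -> FAULT, evict 3, frames=[5,1,4] (faults so far: 5)
  step 8: ref 4 -> HIT, frames=[5,1,4] (faults so far: 5)
  step 9: ref 3 -> FAULT, evict 1, frames=[5,3,4] (faults so far: 6)
  step 10: ref 1 -> FAULT, evict 5, frames=[1,3,4] (faults so far: 7)
  step 11: ref 2 -> FAULT, evict 4, frames=[1,3,2] (faults so far: 8)
  step 12: ref 5 -> FAULT, evict 3, frames=[1,5,2] (faults so far: 9)
  step 13: ref 5 -> HIT, frames=[1,5,2] (faults so far: 9)
  LRU total faults: 9
--- Optimal ---
  step 0: ref 2 -> FAULT, frames=[2,-,-] (faults so far: 1)
  step 1: ref 2 -> HIT, frames=[2,-,-] (faults so far: 1)
  step 2: ref 1 -> FAULT, frames=[2,1,-] (faults so far: 2)
  step 3: ref 2 -> HIT, frames=[2,1,-] (faults so far: 2)
  step 4: ref 3 -> FAULT, frames=[2,1,3] (faults so far: 3)
  step 5: ref 1 -> HIT, frames=[2,1,3] (faults so far: 3)
  step 6: ref 5 -> FAULT, evict 2, frames=[5,1,3] (faults so far: 4)
  step 7: ref 4 -> FAULT, evict 5, frames=[4,1,3] (faults so far: 5)
  step 8: ref 4 -> HIT, frames=[4,1,3] (faults so far: 5)
  step 9: ref 3 -> HIT, frames=[4,1,3] (faults so far: 5)
  step 10: ref 1 -> HIT, frames=[4,1,3] (faults so far: 5)
  step 11: ref 2 -> FAULT, evict 1, frames=[4,2,3] (faults so far: 6)
  step 12: ref 5 -> FAULT, evict 2, frames=[4,5,3] (faults so far: 7)
  step 13: ref 5 -> HIT, frames=[4,5,3] (faults so far: 7)
  Optimal total faults: 7

Answer: 8 9 7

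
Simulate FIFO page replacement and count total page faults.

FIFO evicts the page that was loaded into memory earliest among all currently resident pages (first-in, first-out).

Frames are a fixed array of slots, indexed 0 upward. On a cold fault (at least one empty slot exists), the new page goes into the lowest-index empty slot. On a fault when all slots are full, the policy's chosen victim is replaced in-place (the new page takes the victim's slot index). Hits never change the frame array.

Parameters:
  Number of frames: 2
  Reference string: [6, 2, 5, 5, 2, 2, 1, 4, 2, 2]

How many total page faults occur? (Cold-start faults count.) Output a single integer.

Answer: 6

Derivation:
Step 0: ref 6 → FAULT, frames=[6,-]
Step 1: ref 2 → FAULT, frames=[6,2]
Step 2: ref 5 → FAULT (evict 6), frames=[5,2]
Step 3: ref 5 → HIT, frames=[5,2]
Step 4: ref 2 → HIT, frames=[5,2]
Step 5: ref 2 → HIT, frames=[5,2]
Step 6: ref 1 → FAULT (evict 2), frames=[5,1]
Step 7: ref 4 → FAULT (evict 5), frames=[4,1]
Step 8: ref 2 → FAULT (evict 1), frames=[4,2]
Step 9: ref 2 → HIT, frames=[4,2]
Total faults: 6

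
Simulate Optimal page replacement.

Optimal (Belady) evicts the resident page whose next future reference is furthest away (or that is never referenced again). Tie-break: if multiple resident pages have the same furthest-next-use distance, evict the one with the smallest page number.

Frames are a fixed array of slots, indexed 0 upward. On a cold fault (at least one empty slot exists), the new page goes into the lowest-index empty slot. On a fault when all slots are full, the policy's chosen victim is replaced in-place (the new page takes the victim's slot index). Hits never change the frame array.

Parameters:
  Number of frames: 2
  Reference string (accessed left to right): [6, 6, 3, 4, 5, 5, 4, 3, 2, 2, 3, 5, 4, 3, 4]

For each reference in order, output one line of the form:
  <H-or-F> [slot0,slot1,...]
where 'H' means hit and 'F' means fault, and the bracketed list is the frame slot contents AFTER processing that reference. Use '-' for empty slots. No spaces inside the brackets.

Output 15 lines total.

F [6,-]
H [6,-]
F [6,3]
F [4,3]
F [4,5]
H [4,5]
H [4,5]
F [3,5]
F [3,2]
H [3,2]
H [3,2]
F [3,5]
F [3,4]
H [3,4]
H [3,4]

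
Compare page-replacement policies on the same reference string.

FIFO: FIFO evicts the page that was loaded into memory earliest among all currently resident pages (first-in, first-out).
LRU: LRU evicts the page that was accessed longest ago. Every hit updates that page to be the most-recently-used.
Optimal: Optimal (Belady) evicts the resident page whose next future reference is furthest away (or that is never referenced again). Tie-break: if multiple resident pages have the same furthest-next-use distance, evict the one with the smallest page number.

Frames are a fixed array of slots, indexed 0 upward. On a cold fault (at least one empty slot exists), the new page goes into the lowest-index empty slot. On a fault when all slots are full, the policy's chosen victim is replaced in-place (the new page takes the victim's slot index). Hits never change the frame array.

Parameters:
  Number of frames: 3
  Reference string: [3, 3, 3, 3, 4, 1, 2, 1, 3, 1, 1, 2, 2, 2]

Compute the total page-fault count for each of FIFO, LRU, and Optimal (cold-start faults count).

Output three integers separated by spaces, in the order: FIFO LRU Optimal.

Answer: 5 5 4

Derivation:
--- FIFO ---
  step 0: ref 3 -> FAULT, frames=[3,-,-] (faults so far: 1)
  step 1: ref 3 -> HIT, frames=[3,-,-] (faults so far: 1)
  step 2: ref 3 -> HIT, frames=[3,-,-] (faults so far: 1)
  step 3: ref 3 -> HIT, frames=[3,-,-] (faults so far: 1)
  step 4: ref 4 -> FAULT, frames=[3,4,-] (faults so far: 2)
  step 5: ref 1 -> FAULT, frames=[3,4,1] (faults so far: 3)
  step 6: ref 2 -> FAULT, evict 3, frames=[2,4,1] (faults so far: 4)
  step 7: ref 1 -> HIT, frames=[2,4,1] (faults so far: 4)
  step 8: ref 3 -> FAULT, evict 4, frames=[2,3,1] (faults so far: 5)
  step 9: ref 1 -> HIT, frames=[2,3,1] (faults so far: 5)
  step 10: ref 1 -> HIT, frames=[2,3,1] (faults so far: 5)
  step 11: ref 2 -> HIT, frames=[2,3,1] (faults so far: 5)
  step 12: ref 2 -> HIT, frames=[2,3,1] (faults so far: 5)
  step 13: ref 2 -> HIT, frames=[2,3,1] (faults so far: 5)
  FIFO total faults: 5
--- LRU ---
  step 0: ref 3 -> FAULT, frames=[3,-,-] (faults so far: 1)
  step 1: ref 3 -> HIT, frames=[3,-,-] (faults so far: 1)
  step 2: ref 3 -> HIT, frames=[3,-,-] (faults so far: 1)
  step 3: ref 3 -> HIT, frames=[3,-,-] (faults so far: 1)
  step 4: ref 4 -> FAULT, frames=[3,4,-] (faults so far: 2)
  step 5: ref 1 -> FAULT, frames=[3,4,1] (faults so far: 3)
  step 6: ref 2 -> FAULT, evict 3, frames=[2,4,1] (faults so far: 4)
  step 7: ref 1 -> HIT, frames=[2,4,1] (faults so far: 4)
  step 8: ref 3 -> FAULT, evict 4, frames=[2,3,1] (faults so far: 5)
  step 9: ref 1 -> HIT, frames=[2,3,1] (faults so far: 5)
  step 10: ref 1 -> HIT, frames=[2,3,1] (faults so far: 5)
  step 11: ref 2 -> HIT, frames=[2,3,1] (faults so far: 5)
  step 12: ref 2 -> HIT, frames=[2,3,1] (faults so far: 5)
  step 13: ref 2 -> HIT, frames=[2,3,1] (faults so far: 5)
  LRU total faults: 5
--- Optimal ---
  step 0: ref 3 -> FAULT, frames=[3,-,-] (faults so far: 1)
  step 1: ref 3 -> HIT, frames=[3,-,-] (faults so far: 1)
  step 2: ref 3 -> HIT, frames=[3,-,-] (faults so far: 1)
  step 3: ref 3 -> HIT, frames=[3,-,-] (faults so far: 1)
  step 4: ref 4 -> FAULT, frames=[3,4,-] (faults so far: 2)
  step 5: ref 1 -> FAULT, frames=[3,4,1] (faults so far: 3)
  step 6: ref 2 -> FAULT, evict 4, frames=[3,2,1] (faults so far: 4)
  step 7: ref 1 -> HIT, frames=[3,2,1] (faults so far: 4)
  step 8: ref 3 -> HIT, frames=[3,2,1] (faults so far: 4)
  step 9: ref 1 -> HIT, frames=[3,2,1] (faults so far: 4)
  step 10: ref 1 -> HIT, frames=[3,2,1] (faults so far: 4)
  step 11: ref 2 -> HIT, frames=[3,2,1] (faults so far: 4)
  step 12: ref 2 -> HIT, frames=[3,2,1] (faults so far: 4)
  step 13: ref 2 -> HIT, frames=[3,2,1] (faults so far: 4)
  Optimal total faults: 4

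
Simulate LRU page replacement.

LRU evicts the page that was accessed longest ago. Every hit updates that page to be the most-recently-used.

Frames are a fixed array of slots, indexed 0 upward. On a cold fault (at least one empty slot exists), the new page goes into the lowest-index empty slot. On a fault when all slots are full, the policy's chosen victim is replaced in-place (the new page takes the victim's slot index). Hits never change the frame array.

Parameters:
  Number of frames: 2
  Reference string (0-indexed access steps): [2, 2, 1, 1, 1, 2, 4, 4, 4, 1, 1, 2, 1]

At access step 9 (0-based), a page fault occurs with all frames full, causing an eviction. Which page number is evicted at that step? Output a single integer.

Step 0: ref 2 -> FAULT, frames=[2,-]
Step 1: ref 2 -> HIT, frames=[2,-]
Step 2: ref 1 -> FAULT, frames=[2,1]
Step 3: ref 1 -> HIT, frames=[2,1]
Step 4: ref 1 -> HIT, frames=[2,1]
Step 5: ref 2 -> HIT, frames=[2,1]
Step 6: ref 4 -> FAULT, evict 1, frames=[2,4]
Step 7: ref 4 -> HIT, frames=[2,4]
Step 8: ref 4 -> HIT, frames=[2,4]
Step 9: ref 1 -> FAULT, evict 2, frames=[1,4]
At step 9: evicted page 2

Answer: 2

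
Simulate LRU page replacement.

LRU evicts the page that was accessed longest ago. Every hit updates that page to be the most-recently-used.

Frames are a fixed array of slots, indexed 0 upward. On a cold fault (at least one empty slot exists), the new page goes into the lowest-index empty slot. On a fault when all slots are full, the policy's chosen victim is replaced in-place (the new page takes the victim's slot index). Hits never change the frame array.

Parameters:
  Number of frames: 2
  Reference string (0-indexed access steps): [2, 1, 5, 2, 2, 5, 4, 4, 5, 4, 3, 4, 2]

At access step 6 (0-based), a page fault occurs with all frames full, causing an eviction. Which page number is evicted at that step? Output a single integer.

Answer: 2

Derivation:
Step 0: ref 2 -> FAULT, frames=[2,-]
Step 1: ref 1 -> FAULT, frames=[2,1]
Step 2: ref 5 -> FAULT, evict 2, frames=[5,1]
Step 3: ref 2 -> FAULT, evict 1, frames=[5,2]
Step 4: ref 2 -> HIT, frames=[5,2]
Step 5: ref 5 -> HIT, frames=[5,2]
Step 6: ref 4 -> FAULT, evict 2, frames=[5,4]
At step 6: evicted page 2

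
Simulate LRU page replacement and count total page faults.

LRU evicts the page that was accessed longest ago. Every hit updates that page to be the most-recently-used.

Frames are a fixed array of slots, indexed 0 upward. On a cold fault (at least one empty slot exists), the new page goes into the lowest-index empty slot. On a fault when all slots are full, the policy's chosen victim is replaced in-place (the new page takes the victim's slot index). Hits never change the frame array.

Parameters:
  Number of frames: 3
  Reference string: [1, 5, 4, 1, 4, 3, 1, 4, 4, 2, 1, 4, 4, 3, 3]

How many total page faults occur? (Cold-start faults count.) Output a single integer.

Answer: 6

Derivation:
Step 0: ref 1 → FAULT, frames=[1,-,-]
Step 1: ref 5 → FAULT, frames=[1,5,-]
Step 2: ref 4 → FAULT, frames=[1,5,4]
Step 3: ref 1 → HIT, frames=[1,5,4]
Step 4: ref 4 → HIT, frames=[1,5,4]
Step 5: ref 3 → FAULT (evict 5), frames=[1,3,4]
Step 6: ref 1 → HIT, frames=[1,3,4]
Step 7: ref 4 → HIT, frames=[1,3,4]
Step 8: ref 4 → HIT, frames=[1,3,4]
Step 9: ref 2 → FAULT (evict 3), frames=[1,2,4]
Step 10: ref 1 → HIT, frames=[1,2,4]
Step 11: ref 4 → HIT, frames=[1,2,4]
Step 12: ref 4 → HIT, frames=[1,2,4]
Step 13: ref 3 → FAULT (evict 2), frames=[1,3,4]
Step 14: ref 3 → HIT, frames=[1,3,4]
Total faults: 6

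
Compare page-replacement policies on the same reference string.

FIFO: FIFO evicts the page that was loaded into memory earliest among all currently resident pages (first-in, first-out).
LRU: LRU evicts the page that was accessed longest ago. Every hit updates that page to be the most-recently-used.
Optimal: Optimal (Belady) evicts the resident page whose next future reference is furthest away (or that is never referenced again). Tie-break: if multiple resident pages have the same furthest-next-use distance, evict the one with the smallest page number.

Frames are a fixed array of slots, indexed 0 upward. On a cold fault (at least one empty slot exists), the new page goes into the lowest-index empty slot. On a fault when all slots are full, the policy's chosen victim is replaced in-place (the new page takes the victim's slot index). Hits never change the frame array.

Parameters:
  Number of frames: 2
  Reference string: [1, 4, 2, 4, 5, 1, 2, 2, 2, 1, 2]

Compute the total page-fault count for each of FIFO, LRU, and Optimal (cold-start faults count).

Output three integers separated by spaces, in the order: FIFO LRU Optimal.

Answer: 6 6 5

Derivation:
--- FIFO ---
  step 0: ref 1 -> FAULT, frames=[1,-] (faults so far: 1)
  step 1: ref 4 -> FAULT, frames=[1,4] (faults so far: 2)
  step 2: ref 2 -> FAULT, evict 1, frames=[2,4] (faults so far: 3)
  step 3: ref 4 -> HIT, frames=[2,4] (faults so far: 3)
  step 4: ref 5 -> FAULT, evict 4, frames=[2,5] (faults so far: 4)
  step 5: ref 1 -> FAULT, evict 2, frames=[1,5] (faults so far: 5)
  step 6: ref 2 -> FAULT, evict 5, frames=[1,2] (faults so far: 6)
  step 7: ref 2 -> HIT, frames=[1,2] (faults so far: 6)
  step 8: ref 2 -> HIT, frames=[1,2] (faults so far: 6)
  step 9: ref 1 -> HIT, frames=[1,2] (faults so far: 6)
  step 10: ref 2 -> HIT, frames=[1,2] (faults so far: 6)
  FIFO total faults: 6
--- LRU ---
  step 0: ref 1 -> FAULT, frames=[1,-] (faults so far: 1)
  step 1: ref 4 -> FAULT, frames=[1,4] (faults so far: 2)
  step 2: ref 2 -> FAULT, evict 1, frames=[2,4] (faults so far: 3)
  step 3: ref 4 -> HIT, frames=[2,4] (faults so far: 3)
  step 4: ref 5 -> FAULT, evict 2, frames=[5,4] (faults so far: 4)
  step 5: ref 1 -> FAULT, evict 4, frames=[5,1] (faults so far: 5)
  step 6: ref 2 -> FAULT, evict 5, frames=[2,1] (faults so far: 6)
  step 7: ref 2 -> HIT, frames=[2,1] (faults so far: 6)
  step 8: ref 2 -> HIT, frames=[2,1] (faults so far: 6)
  step 9: ref 1 -> HIT, frames=[2,1] (faults so far: 6)
  step 10: ref 2 -> HIT, frames=[2,1] (faults so far: 6)
  LRU total faults: 6
--- Optimal ---
  step 0: ref 1 -> FAULT, frames=[1,-] (faults so far: 1)
  step 1: ref 4 -> FAULT, frames=[1,4] (faults so far: 2)
  step 2: ref 2 -> FAULT, evict 1, frames=[2,4] (faults so far: 3)
  step 3: ref 4 -> HIT, frames=[2,4] (faults so far: 3)
  step 4: ref 5 -> FAULT, evict 4, frames=[2,5] (faults so far: 4)
  step 5: ref 1 -> FAULT, evict 5, frames=[2,1] (faults so far: 5)
  step 6: ref 2 -> HIT, frames=[2,1] (faults so far: 5)
  step 7: ref 2 -> HIT, frames=[2,1] (faults so far: 5)
  step 8: ref 2 -> HIT, frames=[2,1] (faults so far: 5)
  step 9: ref 1 -> HIT, frames=[2,1] (faults so far: 5)
  step 10: ref 2 -> HIT, frames=[2,1] (faults so far: 5)
  Optimal total faults: 5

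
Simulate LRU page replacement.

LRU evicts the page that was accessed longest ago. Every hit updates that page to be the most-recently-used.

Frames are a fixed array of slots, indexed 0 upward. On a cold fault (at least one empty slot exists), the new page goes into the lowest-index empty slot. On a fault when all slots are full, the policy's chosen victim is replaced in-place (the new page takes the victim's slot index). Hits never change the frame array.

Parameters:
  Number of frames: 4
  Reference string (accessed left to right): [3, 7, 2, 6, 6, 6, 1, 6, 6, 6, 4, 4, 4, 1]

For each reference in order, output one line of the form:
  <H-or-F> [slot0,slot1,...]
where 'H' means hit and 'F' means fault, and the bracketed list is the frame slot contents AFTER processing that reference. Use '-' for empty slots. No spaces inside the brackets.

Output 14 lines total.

F [3,-,-,-]
F [3,7,-,-]
F [3,7,2,-]
F [3,7,2,6]
H [3,7,2,6]
H [3,7,2,6]
F [1,7,2,6]
H [1,7,2,6]
H [1,7,2,6]
H [1,7,2,6]
F [1,4,2,6]
H [1,4,2,6]
H [1,4,2,6]
H [1,4,2,6]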